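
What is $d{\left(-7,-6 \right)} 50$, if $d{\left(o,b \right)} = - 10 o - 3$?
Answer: $3350$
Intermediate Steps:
$d{\left(o,b \right)} = -3 - 10 o$
$d{\left(-7,-6 \right)} 50 = \left(-3 - -70\right) 50 = \left(-3 + 70\right) 50 = 67 \cdot 50 = 3350$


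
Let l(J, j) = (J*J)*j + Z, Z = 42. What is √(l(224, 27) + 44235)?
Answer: √1399029 ≈ 1182.8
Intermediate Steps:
l(J, j) = 42 + j*J² (l(J, j) = (J*J)*j + 42 = J²*j + 42 = j*J² + 42 = 42 + j*J²)
√(l(224, 27) + 44235) = √((42 + 27*224²) + 44235) = √((42 + 27*50176) + 44235) = √((42 + 1354752) + 44235) = √(1354794 + 44235) = √1399029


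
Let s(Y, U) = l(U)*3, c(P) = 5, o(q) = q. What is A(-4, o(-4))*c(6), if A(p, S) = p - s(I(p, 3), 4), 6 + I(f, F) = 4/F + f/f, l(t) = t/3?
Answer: -40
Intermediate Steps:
l(t) = t/3 (l(t) = t*(⅓) = t/3)
I(f, F) = -5 + 4/F (I(f, F) = -6 + (4/F + f/f) = -6 + (4/F + 1) = -6 + (1 + 4/F) = -5 + 4/F)
s(Y, U) = U (s(Y, U) = (U/3)*3 = U)
A(p, S) = -4 + p (A(p, S) = p - 1*4 = p - 4 = -4 + p)
A(-4, o(-4))*c(6) = (-4 - 4)*5 = -8*5 = -40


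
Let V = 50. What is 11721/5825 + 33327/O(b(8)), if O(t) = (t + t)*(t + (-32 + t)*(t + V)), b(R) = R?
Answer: 65420049/128988800 ≈ 0.50718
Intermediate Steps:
O(t) = 2*t*(t + (-32 + t)*(50 + t)) (O(t) = (t + t)*(t + (-32 + t)*(t + 50)) = (2*t)*(t + (-32 + t)*(50 + t)) = 2*t*(t + (-32 + t)*(50 + t)))
11721/5825 + 33327/O(b(8)) = 11721/5825 + 33327/((2*8*(-1600 + 8**2 + 19*8))) = 11721*(1/5825) + 33327/((2*8*(-1600 + 64 + 152))) = 11721/5825 + 33327/((2*8*(-1384))) = 11721/5825 + 33327/(-22144) = 11721/5825 + 33327*(-1/22144) = 11721/5825 - 33327/22144 = 65420049/128988800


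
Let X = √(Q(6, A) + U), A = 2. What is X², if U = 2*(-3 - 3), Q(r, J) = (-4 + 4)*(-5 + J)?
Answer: -12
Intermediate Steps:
Q(r, J) = 0 (Q(r, J) = 0*(-5 + J) = 0)
U = -12 (U = 2*(-6) = -12)
X = 2*I*√3 (X = √(0 - 12) = √(-12) = 2*I*√3 ≈ 3.4641*I)
X² = (2*I*√3)² = -12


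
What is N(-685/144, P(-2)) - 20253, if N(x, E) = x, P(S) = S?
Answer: -2917117/144 ≈ -20258.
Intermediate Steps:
N(-685/144, P(-2)) - 20253 = -685/144 - 20253 = -2917117/144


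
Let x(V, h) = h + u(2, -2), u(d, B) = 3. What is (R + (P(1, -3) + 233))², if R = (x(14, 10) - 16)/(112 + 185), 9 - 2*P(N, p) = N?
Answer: 550465444/9801 ≈ 56164.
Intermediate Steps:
P(N, p) = 9/2 - N/2
x(V, h) = 3 + h (x(V, h) = h + 3 = 3 + h)
R = -1/99 (R = ((3 + 10) - 16)/(112 + 185) = (13 - 16)/297 = -3*1/297 = -1/99 ≈ -0.010101)
(R + (P(1, -3) + 233))² = (-1/99 + ((9/2 - ½*1) + 233))² = (-1/99 + ((9/2 - ½) + 233))² = (-1/99 + (4 + 233))² = (-1/99 + 237)² = (23462/99)² = 550465444/9801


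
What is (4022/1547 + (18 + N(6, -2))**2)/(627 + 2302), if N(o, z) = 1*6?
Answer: 895094/4531163 ≈ 0.19754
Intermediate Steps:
N(o, z) = 6
(4022/1547 + (18 + N(6, -2))**2)/(627 + 2302) = (4022/1547 + (18 + 6)**2)/(627 + 2302) = (4022*(1/1547) + 24**2)/2929 = (4022/1547 + 576)*(1/2929) = (895094/1547)*(1/2929) = 895094/4531163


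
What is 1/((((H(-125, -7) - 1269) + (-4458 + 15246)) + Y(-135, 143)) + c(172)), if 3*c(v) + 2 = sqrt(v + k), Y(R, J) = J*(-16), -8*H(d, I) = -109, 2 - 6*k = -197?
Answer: 12517560/90676643683 - 96*sqrt(7386)/90676643683 ≈ 0.00013796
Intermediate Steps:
k = 199/6 (k = 1/3 - 1/6*(-197) = 1/3 + 197/6 = 199/6 ≈ 33.167)
H(d, I) = 109/8 (H(d, I) = -1/8*(-109) = 109/8)
Y(R, J) = -16*J
c(v) = -2/3 + sqrt(199/6 + v)/3 (c(v) = -2/3 + sqrt(v + 199/6)/3 = -2/3 + sqrt(199/6 + v)/3)
1/((((H(-125, -7) - 1269) + (-4458 + 15246)) + Y(-135, 143)) + c(172)) = 1/((((109/8 - 1269) + (-4458 + 15246)) - 16*143) + (-2/3 + sqrt(1194 + 36*172)/18)) = 1/(((-10043/8 + 10788) - 2288) + (-2/3 + sqrt(1194 + 6192)/18)) = 1/((76261/8 - 2288) + (-2/3 + sqrt(7386)/18)) = 1/(57957/8 + (-2/3 + sqrt(7386)/18)) = 1/(173855/24 + sqrt(7386)/18)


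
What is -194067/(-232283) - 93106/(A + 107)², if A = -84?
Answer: -21524279555/122877707 ≈ -175.17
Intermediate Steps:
-194067/(-232283) - 93106/(A + 107)² = -194067/(-232283) - 93106/(-84 + 107)² = -194067*(-1/232283) - 93106/(23²) = 194067/232283 - 93106/529 = -21524279555/122877707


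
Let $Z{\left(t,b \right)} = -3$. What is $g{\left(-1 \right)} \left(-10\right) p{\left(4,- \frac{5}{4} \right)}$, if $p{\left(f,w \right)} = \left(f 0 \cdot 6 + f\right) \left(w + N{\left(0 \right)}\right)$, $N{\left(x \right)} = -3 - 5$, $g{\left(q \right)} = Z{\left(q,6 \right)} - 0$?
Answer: $-1110$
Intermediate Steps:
$g{\left(q \right)} = -3$ ($g{\left(q \right)} = -3 - 0 = -3 + 0 = -3$)
$N{\left(x \right)} = -8$ ($N{\left(x \right)} = -3 - 5 = -8$)
$p{\left(f,w \right)} = f \left(-8 + w\right)$ ($p{\left(f,w \right)} = \left(f 0 \cdot 6 + f\right) \left(w - 8\right) = \left(0 \cdot 6 + f\right) \left(-8 + w\right) = \left(0 + f\right) \left(-8 + w\right) = f \left(-8 + w\right)$)
$g{\left(-1 \right)} \left(-10\right) p{\left(4,- \frac{5}{4} \right)} = \left(-3\right) \left(-10\right) 4 \left(-8 - \frac{5}{4}\right) = 30 \cdot 4 \left(-8 - \frac{5}{4}\right) = 30 \cdot 4 \left(- \frac{37}{4}\right) = 30 \left(-37\right) = -1110$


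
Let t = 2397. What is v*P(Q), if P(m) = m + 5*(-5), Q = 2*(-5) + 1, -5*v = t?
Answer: 81498/5 ≈ 16300.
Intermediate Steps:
v = -2397/5 (v = -⅕*2397 = -2397/5 ≈ -479.40)
Q = -9 (Q = -10 + 1 = -9)
P(m) = -25 + m (P(m) = m - 25 = -25 + m)
v*P(Q) = -2397*(-25 - 9)/5 = -2397/5*(-34) = 81498/5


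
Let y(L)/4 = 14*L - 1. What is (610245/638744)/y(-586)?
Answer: -40683/1397571872 ≈ -2.9110e-5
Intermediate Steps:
y(L) = -4 + 56*L (y(L) = 4*(14*L - 1) = 4*(-1 + 14*L) = -4 + 56*L)
(610245/638744)/y(-586) = (610245/638744)/(-4 + 56*(-586)) = (610245*(1/638744))/(-4 - 32816) = (610245/638744)/(-32820) = (610245/638744)*(-1/32820) = -40683/1397571872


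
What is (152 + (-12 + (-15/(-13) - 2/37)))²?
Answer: 4606201161/231361 ≈ 19909.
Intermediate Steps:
(152 + (-12 + (-15/(-13) - 2/37)))² = (152 + (-12 + (-15*(-1/13) - 2*1/37)))² = (152 + (-12 + (15/13 - 2/37)))² = (152 + (-12 + 529/481))² = (152 - 5243/481)² = (67869/481)² = 4606201161/231361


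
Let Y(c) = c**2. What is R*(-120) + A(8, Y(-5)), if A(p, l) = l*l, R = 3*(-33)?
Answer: 12505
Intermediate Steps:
R = -99
A(p, l) = l**2
R*(-120) + A(8, Y(-5)) = -99*(-120) + ((-5)**2)**2 = 11880 + 25**2 = 11880 + 625 = 12505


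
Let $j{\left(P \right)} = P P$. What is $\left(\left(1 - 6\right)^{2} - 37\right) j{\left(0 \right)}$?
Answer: $0$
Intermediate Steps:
$j{\left(P \right)} = P^{2}$
$\left(\left(1 - 6\right)^{2} - 37\right) j{\left(0 \right)} = \left(\left(1 - 6\right)^{2} - 37\right) 0^{2} = \left(\left(-5\right)^{2} - 37\right) 0 = \left(25 - 37\right) 0 = \left(-12\right) 0 = 0$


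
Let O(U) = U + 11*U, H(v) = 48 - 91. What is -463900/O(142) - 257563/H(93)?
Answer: 104734913/18318 ≈ 5717.6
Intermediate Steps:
H(v) = -43
O(U) = 12*U
-463900/O(142) - 257563/H(93) = -463900/(12*142) - 257563/(-43) = -463900/1704 - 257563*(-1/43) = -463900*1/1704 + 257563/43 = -115975/426 + 257563/43 = 104734913/18318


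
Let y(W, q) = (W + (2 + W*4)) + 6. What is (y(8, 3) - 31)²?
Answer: 289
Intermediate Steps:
y(W, q) = 8 + 5*W (y(W, q) = (W + (2 + 4*W)) + 6 = (2 + 5*W) + 6 = 8 + 5*W)
(y(8, 3) - 31)² = ((8 + 5*8) - 31)² = ((8 + 40) - 31)² = (48 - 31)² = 17² = 289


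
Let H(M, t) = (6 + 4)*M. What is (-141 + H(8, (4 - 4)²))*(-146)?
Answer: 8906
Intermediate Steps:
H(M, t) = 10*M
(-141 + H(8, (4 - 4)²))*(-146) = (-141 + 10*8)*(-146) = (-141 + 80)*(-146) = -61*(-146) = 8906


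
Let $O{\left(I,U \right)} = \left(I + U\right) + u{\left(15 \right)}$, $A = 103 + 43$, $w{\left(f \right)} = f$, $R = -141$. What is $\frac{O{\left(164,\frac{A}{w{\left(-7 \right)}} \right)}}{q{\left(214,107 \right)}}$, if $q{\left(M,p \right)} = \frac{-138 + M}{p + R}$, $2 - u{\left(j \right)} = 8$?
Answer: $- \frac{8160}{133} \approx -61.353$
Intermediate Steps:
$u{\left(j \right)} = -6$ ($u{\left(j \right)} = 2 - 8 = -6$)
$q{\left(M,p \right)} = \frac{-138 + M}{-141 + p}$ ($q{\left(M,p \right)} = \frac{-138 + M}{p - 141} = \frac{-138 + M}{-141 + p}$)
$A = 146$
$O{\left(I,U \right)} = -6 + I + U$ ($O{\left(I,U \right)} = \left(I + U\right) - 6 = -6 + I + U$)
$\frac{O{\left(164,\frac{A}{w{\left(-7 \right)}} \right)}}{q{\left(214,107 \right)}} = \frac{-6 + 164 + \frac{146}{-7}}{\frac{1}{-141 + 107} \left(-138 + 214\right)} = \frac{-6 + 164 + 146 \left(- \frac{1}{7}\right)}{\frac{1}{-34} \cdot 76} = \frac{-6 + 164 - \frac{146}{7}}{\left(- \frac{1}{34}\right) 76} = \frac{960}{7 \left(- \frac{38}{17}\right)} = \frac{960}{7} \left(- \frac{17}{38}\right) = - \frac{8160}{133}$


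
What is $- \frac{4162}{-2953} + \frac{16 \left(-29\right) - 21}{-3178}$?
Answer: $\frac{14659041}{9384634} \approx 1.562$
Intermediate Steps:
$- \frac{4162}{-2953} + \frac{16 \left(-29\right) - 21}{-3178} = \left(-4162\right) \left(- \frac{1}{2953}\right) + \left(-464 - 21\right) \left(- \frac{1}{3178}\right) = \frac{4162}{2953} - - \frac{485}{3178} = \frac{4162}{2953} + \frac{485}{3178} = \frac{14659041}{9384634}$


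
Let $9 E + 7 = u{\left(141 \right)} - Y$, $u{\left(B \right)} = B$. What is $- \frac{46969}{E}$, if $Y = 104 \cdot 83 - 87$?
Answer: $\frac{32517}{647} \approx 50.258$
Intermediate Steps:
$Y = 8545$ ($Y = 8632 - 87 = 8545$)
$E = - \frac{8411}{9}$ ($E = - \frac{7}{9} + \frac{141 - 8545}{9} = - \frac{7}{9} + \frac{1}{9} \left(-8404\right) = - \frac{7}{9} - \frac{8404}{9} = - \frac{8411}{9} \approx -934.56$)
$- \frac{46969}{E} = - \frac{46969}{- \frac{8411}{9}} = \left(-46969\right) \left(- \frac{9}{8411}\right) = \frac{32517}{647}$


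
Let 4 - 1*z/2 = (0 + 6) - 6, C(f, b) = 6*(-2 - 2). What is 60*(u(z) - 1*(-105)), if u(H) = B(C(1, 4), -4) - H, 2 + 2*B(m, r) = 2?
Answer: 5820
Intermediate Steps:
C(f, b) = -24 (C(f, b) = 6*(-4) = -24)
B(m, r) = 0 (B(m, r) = -1 + (½)*2 = -1 + 1 = 0)
z = 8 (z = 8 - 2*((0 + 6) - 6) = 8 - 2*(6 - 6) = 8 - 2*0 = 8 + 0 = 8)
u(H) = -H (u(H) = 0 - H = -H)
60*(u(z) - 1*(-105)) = 60*(-1*8 - 1*(-105)) = 60*(-8 + 105) = 60*97 = 5820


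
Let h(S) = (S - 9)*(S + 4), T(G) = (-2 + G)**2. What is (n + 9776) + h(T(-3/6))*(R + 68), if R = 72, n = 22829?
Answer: 114635/4 ≈ 28659.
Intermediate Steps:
h(S) = (-9 + S)*(4 + S)
(n + 9776) + h(T(-3/6))*(R + 68) = (22829 + 9776) + (-36 + ((-2 - 3/6)**2)**2 - 5*(-2 - 3/6)**2)*(72 + 68) = 32605 + (-36 + ((-2 - 3*1/6)**2)**2 - 5*(-2 - 3*1/6)**2)*140 = 32605 + (-36 + ((-2 - 1/2)**2)**2 - 5*(-2 - 1/2)**2)*140 = 32605 + (-36 + ((-5/2)**2)**2 - 5*(-5/2)**2)*140 = 32605 + (-36 + (25/4)**2 - 5*25/4)*140 = 32605 + (-36 + 625/16 - 125/4)*140 = 32605 - 451/16*140 = 32605 - 15785/4 = 114635/4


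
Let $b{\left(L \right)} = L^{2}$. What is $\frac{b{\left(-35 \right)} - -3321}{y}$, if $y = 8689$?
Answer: $\frac{4546}{8689} \approx 0.52319$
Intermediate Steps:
$\frac{b{\left(-35 \right)} - -3321}{y} = \frac{\left(-35\right)^{2} - -3321}{8689} = \left(1225 + 3321\right) \frac{1}{8689} = 4546 \cdot \frac{1}{8689} = \frac{4546}{8689}$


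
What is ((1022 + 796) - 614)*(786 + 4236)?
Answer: 6046488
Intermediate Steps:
((1022 + 796) - 614)*(786 + 4236) = (1818 - 614)*5022 = 1204*5022 = 6046488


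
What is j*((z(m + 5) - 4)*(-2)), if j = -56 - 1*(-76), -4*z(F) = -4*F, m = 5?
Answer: -240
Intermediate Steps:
z(F) = F (z(F) = -(-1)*F = F)
j = 20 (j = -56 + 76 = 20)
j*((z(m + 5) - 4)*(-2)) = 20*(((5 + 5) - 4)*(-2)) = 20*((10 - 4)*(-2)) = 20*(6*(-2)) = 20*(-12) = -240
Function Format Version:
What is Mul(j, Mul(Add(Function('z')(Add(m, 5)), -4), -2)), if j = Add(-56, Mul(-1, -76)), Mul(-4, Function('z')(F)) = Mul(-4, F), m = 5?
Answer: -240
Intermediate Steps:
Function('z')(F) = F (Function('z')(F) = Mul(Rational(-1, 4), Mul(-4, F)) = F)
j = 20 (j = Add(-56, 76) = 20)
Mul(j, Mul(Add(Function('z')(Add(m, 5)), -4), -2)) = Mul(20, Mul(Add(Add(5, 5), -4), -2)) = Mul(20, Mul(Add(10, -4), -2)) = Mul(20, Mul(6, -2)) = Mul(20, -12) = -240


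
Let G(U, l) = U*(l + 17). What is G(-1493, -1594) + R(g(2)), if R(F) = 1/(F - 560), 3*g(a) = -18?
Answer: 1332624925/566 ≈ 2.3545e+6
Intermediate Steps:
g(a) = -6 (g(a) = (1/3)*(-18) = -6)
G(U, l) = U*(17 + l)
R(F) = 1/(-560 + F)
G(-1493, -1594) + R(g(2)) = -1493*(17 - 1594) + 1/(-560 - 6) = -1493*(-1577) + 1/(-566) = 2354461 - 1/566 = 1332624925/566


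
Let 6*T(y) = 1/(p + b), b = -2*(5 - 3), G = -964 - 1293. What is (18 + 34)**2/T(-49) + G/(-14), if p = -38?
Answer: -9537455/14 ≈ -6.8125e+5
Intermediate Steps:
G = -2257
b = -4 (b = -2*2 = -4)
T(y) = -1/252 (T(y) = 1/(6*(-38 - 4)) = (1/6)/(-42) = (1/6)*(-1/42) = -1/252)
(18 + 34)**2/T(-49) + G/(-14) = (18 + 34)**2/(-1/252) - 2257/(-14) = 52**2*(-252) - 2257*(-1/14) = 2704*(-252) + 2257/14 = -681408 + 2257/14 = -9537455/14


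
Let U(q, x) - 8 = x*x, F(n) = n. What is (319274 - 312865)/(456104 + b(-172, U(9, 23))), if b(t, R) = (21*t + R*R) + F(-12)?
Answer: 6409/740849 ≈ 0.0086509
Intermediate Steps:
U(q, x) = 8 + x**2 (U(q, x) = 8 + x*x = 8 + x**2)
b(t, R) = -12 + R**2 + 21*t (b(t, R) = (21*t + R*R) - 12 = (21*t + R**2) - 12 = (R**2 + 21*t) - 12 = -12 + R**2 + 21*t)
(319274 - 312865)/(456104 + b(-172, U(9, 23))) = (319274 - 312865)/(456104 + (-12 + (8 + 23**2)**2 + 21*(-172))) = 6409/(456104 + (-12 + (8 + 529)**2 - 3612)) = 6409/(456104 + (-12 + 537**2 - 3612)) = 6409/(456104 + (-12 + 288369 - 3612)) = 6409/(456104 + 284745) = 6409/740849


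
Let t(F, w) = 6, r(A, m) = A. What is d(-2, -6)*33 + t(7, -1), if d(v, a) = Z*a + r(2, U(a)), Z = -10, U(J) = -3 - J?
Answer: 2052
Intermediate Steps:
d(v, a) = 2 - 10*a (d(v, a) = -10*a + 2 = 2 - 10*a)
d(-2, -6)*33 + t(7, -1) = (2 - 10*(-6))*33 + 6 = (2 + 60)*33 + 6 = 62*33 + 6 = 2046 + 6 = 2052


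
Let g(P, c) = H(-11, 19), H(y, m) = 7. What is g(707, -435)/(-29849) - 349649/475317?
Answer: -10440000220/14187737133 ≈ -0.73585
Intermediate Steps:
g(P, c) = 7
g(707, -435)/(-29849) - 349649/475317 = 7/(-29849) - 349649/475317 = 7*(-1/29849) - 349649*1/475317 = -7/29849 - 349649/475317 = -10440000220/14187737133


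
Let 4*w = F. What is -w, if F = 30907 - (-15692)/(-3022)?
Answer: -46692631/6044 ≈ -7725.5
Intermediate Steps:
F = 46692631/1511 (F = 30907 - (-15692)*(-1)/3022 = 30907 - 1*7846/1511 = 30907 - 7846/1511 = 46692631/1511 ≈ 30902.)
w = 46692631/6044 (w = (¼)*(46692631/1511) = 46692631/6044 ≈ 7725.5)
-w = -1*46692631/6044 = -46692631/6044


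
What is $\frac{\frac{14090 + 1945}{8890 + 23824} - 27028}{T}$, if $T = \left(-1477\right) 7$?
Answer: $\frac{884177957}{338230046} \approx 2.6141$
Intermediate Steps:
$T = -10339$
$\frac{\frac{14090 + 1945}{8890 + 23824} - 27028}{T} = \frac{\frac{14090 + 1945}{8890 + 23824} - 27028}{-10339} = \left(\frac{16035}{32714} - 27028\right) \left(- \frac{1}{10339}\right) = \left(- \frac{884177957}{32714}\right) \left(- \frac{1}{10339}\right) = \frac{884177957}{338230046}$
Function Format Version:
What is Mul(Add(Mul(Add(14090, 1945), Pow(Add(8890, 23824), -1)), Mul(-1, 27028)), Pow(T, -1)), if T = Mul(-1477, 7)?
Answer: Rational(884177957, 338230046) ≈ 2.6141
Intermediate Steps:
T = -10339
Mul(Add(Mul(Add(14090, 1945), Pow(Add(8890, 23824), -1)), Mul(-1, 27028)), Pow(T, -1)) = Mul(Add(Mul(Add(14090, 1945), Pow(Add(8890, 23824), -1)), Mul(-1, 27028)), Pow(-10339, -1)) = Mul(Add(Mul(16035, Pow(32714, -1)), -27028), Rational(-1, 10339)) = Mul(Add(Mul(16035, Rational(1, 32714)), -27028), Rational(-1, 10339)) = Mul(Add(Rational(16035, 32714), -27028), Rational(-1, 10339)) = Mul(Rational(-884177957, 32714), Rational(-1, 10339)) = Rational(884177957, 338230046)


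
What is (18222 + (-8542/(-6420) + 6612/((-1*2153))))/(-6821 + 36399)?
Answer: 5474894861/8887713180 ≈ 0.61601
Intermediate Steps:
(18222 + (-8542/(-6420) + 6612/((-1*2153))))/(-6821 + 36399) = (18222 + (-8542*(-1/6420) + 6612/(-2153)))/29578 = (18222 + (4271/3210 + 6612*(-1/2153)))*(1/29578) = (18222 + (4271/3210 - 6612/2153))*(1/29578) = (18222 - 12029057/6911130)*(1/29578) = (125922581803/6911130)*(1/29578) = 5474894861/8887713180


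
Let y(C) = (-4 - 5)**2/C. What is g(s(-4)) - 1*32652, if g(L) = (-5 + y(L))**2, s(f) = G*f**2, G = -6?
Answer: -33400679/1024 ≈ -32618.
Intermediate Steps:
s(f) = -6*f**2
y(C) = 81/C (y(C) = (-9)**2/C = 81/C)
g(L) = (-5 + 81/L)**2
g(s(-4)) - 1*32652 = (-81 + 5*(-6*(-4)**2))**2/(-6*(-4)**2)**2 - 1*32652 = (-81 + 5*(-6*16))**2/(-6*16)**2 - 32652 = (-81 + 5*(-96))**2/(-96)**2 - 32652 = (-81 - 480)**2/9216 - 32652 = (1/9216)*(-561)**2 - 32652 = (1/9216)*314721 - 32652 = 34969/1024 - 32652 = -33400679/1024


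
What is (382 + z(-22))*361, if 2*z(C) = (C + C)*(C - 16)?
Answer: 439698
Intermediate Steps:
z(C) = C*(-16 + C) (z(C) = ((C + C)*(C - 16))/2 = ((2*C)*(-16 + C))/2 = (2*C*(-16 + C))/2 = C*(-16 + C))
(382 + z(-22))*361 = (382 - 22*(-16 - 22))*361 = (382 - 22*(-38))*361 = (382 + 836)*361 = 1218*361 = 439698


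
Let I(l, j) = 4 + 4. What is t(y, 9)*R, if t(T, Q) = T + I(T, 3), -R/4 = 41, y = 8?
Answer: -2624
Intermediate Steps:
I(l, j) = 8
R = -164 (R = -4*41 = -164)
t(T, Q) = 8 + T (t(T, Q) = T + 8 = 8 + T)
t(y, 9)*R = (8 + 8)*(-164) = 16*(-164) = -2624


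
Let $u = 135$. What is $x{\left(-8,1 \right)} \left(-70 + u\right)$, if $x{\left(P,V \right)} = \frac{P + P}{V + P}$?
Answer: $\frac{1040}{7} \approx 148.57$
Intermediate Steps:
$x{\left(P,V \right)} = \frac{2 P}{P + V}$
$x{\left(-8,1 \right)} \left(-70 + u\right) = 2 \left(-8\right) \frac{1}{-8 + 1} \left(-70 + 135\right) = 2 \left(-8\right) \frac{1}{-7} \cdot 65 = 2 \left(-8\right) \left(- \frac{1}{7}\right) 65 = \frac{16}{7} \cdot 65 = \frac{1040}{7}$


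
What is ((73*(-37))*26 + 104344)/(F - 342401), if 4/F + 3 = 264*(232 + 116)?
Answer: -3134386542/31456037465 ≈ -0.099643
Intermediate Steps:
F = 4/91869 (F = 4/(-3 + 264*(232 + 116)) = 4/(-3 + 264*348) = 4/(-3 + 91872) = 4/91869 ≈ 4.3540e-5)
((73*(-37))*26 + 104344)/(F - 342401) = ((73*(-37))*26 + 104344)/(4/91869 - 342401) = (-2701*26 + 104344)/(-31456037465/91869) = (-70226 + 104344)*(-91869/31456037465) = 34118*(-91869/31456037465) = -3134386542/31456037465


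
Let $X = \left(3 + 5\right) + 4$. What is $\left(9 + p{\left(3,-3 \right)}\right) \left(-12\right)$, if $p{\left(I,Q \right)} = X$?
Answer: $-252$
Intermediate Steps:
$X = 12$ ($X = 8 + 4 = 12$)
$p{\left(I,Q \right)} = 12$
$\left(9 + p{\left(3,-3 \right)}\right) \left(-12\right) = \left(9 + 12\right) \left(-12\right) = 21 \left(-12\right) = -252$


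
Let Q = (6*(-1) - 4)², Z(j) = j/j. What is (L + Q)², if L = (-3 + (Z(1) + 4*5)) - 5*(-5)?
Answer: 20449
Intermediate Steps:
Z(j) = 1
Q = 100 (Q = (-6 - 4)² = (-10)² = 100)
L = 43 (L = (-3 + (1 + 4*5)) - 5*(-5) = (-3 + (1 + 20)) + 25 = (-3 + 21) + 25 = 18 + 25 = 43)
(L + Q)² = (43 + 100)² = 143² = 20449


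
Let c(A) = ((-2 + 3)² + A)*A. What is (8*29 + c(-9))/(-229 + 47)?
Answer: -152/91 ≈ -1.6703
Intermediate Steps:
c(A) = A*(1 + A) (c(A) = (1² + A)*A = (1 + A)*A = A*(1 + A))
(8*29 + c(-9))/(-229 + 47) = (8*29 - 9*(1 - 9))/(-229 + 47) = (232 - 9*(-8))/(-182) = (232 + 72)*(-1/182) = 304*(-1/182) = -152/91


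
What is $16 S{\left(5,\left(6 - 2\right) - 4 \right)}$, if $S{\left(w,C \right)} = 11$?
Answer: $176$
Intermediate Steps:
$16 S{\left(5,\left(6 - 2\right) - 4 \right)} = 16 \cdot 11 = 176$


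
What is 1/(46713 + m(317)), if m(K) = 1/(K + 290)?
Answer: 607/28354792 ≈ 2.1407e-5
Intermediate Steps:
m(K) = 1/(290 + K)
1/(46713 + m(317)) = 1/(46713 + 1/(290 + 317)) = 1/(46713 + 1/607) = 1/(28354792/607) = 607/28354792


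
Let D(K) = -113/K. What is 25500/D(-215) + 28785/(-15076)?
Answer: 82650917295/1703588 ≈ 48516.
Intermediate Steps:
25500/D(-215) + 28785/(-15076) = 25500/((-113/(-215))) + 28785/(-15076) = 25500/((-113*(-1/215))) + 28785*(-1/15076) = 25500/(113/215) - 28785/15076 = 25500*(215/113) - 28785/15076 = 5482500/113 - 28785/15076 = 82650917295/1703588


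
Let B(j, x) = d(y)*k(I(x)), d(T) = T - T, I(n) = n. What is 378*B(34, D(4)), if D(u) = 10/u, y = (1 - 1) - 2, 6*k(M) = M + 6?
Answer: 0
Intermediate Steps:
k(M) = 1 + M/6 (k(M) = (M + 6)/6 = (6 + M)/6 = 1 + M/6)
y = -2 (y = 0 - 2 = -2)
d(T) = 0
B(j, x) = 0 (B(j, x) = 0*(1 + x/6) = 0)
378*B(34, D(4)) = 378*0 = 0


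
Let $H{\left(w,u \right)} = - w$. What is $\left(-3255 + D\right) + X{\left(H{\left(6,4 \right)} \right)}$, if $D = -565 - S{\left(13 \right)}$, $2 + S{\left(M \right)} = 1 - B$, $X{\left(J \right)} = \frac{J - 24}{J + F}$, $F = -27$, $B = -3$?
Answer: $- \frac{42032}{11} \approx -3821.1$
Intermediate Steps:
$X{\left(J \right)} = \frac{-24 + J}{-27 + J}$ ($X{\left(J \right)} = \frac{J - 24}{J - 27} = \frac{-24 + J}{-27 + J}$)
$S{\left(M \right)} = 2$ ($S{\left(M \right)} = -2 + \left(1 - -3\right) = -2 + \left(1 + 3\right) = -2 + 4 = 2$)
$D = -567$ ($D = -565 - 2 = -567$)
$\left(-3255 + D\right) + X{\left(H{\left(6,4 \right)} \right)} = \left(-3255 - 567\right) + \frac{-24 - 6}{-27 - 6} = -3822 + \frac{-24 - 6}{-27 - 6} = -3822 + \frac{1}{-33} \left(-30\right) = -3822 - - \frac{10}{11} = -3822 + \frac{10}{11} = - \frac{42032}{11}$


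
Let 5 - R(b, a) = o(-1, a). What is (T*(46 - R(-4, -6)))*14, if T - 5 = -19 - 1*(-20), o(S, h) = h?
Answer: 2940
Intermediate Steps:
R(b, a) = 5 - a
T = 6 (T = 5 + (-19 - 1*(-20)) = 5 + (-19 + 20) = 5 + 1 = 6)
(T*(46 - R(-4, -6)))*14 = (6*(46 - (5 - 1*(-6))))*14 = (6*(46 - (5 + 6)))*14 = (6*(46 - 1*11))*14 = (6*(46 - 11))*14 = (6*35)*14 = 210*14 = 2940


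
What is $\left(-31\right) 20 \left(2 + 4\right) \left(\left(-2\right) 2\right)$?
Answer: $14880$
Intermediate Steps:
$\left(-31\right) 20 \left(2 + 4\right) \left(\left(-2\right) 2\right) = - 620 \cdot 6 \left(-4\right) = \left(-620\right) \left(-24\right) = 14880$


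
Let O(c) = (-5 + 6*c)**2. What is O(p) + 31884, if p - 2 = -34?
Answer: 70693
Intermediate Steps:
p = -32 (p = 2 - 34 = -32)
O(p) + 31884 = (-5 + 6*(-32))**2 + 31884 = (-5 - 192)**2 + 31884 = (-197)**2 + 31884 = 38809 + 31884 = 70693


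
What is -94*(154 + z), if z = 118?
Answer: -25568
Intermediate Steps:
-94*(154 + z) = -94*(154 + 118) = -94*272 = -25568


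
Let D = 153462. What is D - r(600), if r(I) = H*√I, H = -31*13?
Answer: 153462 + 4030*√6 ≈ 1.6333e+5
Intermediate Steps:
H = -403
r(I) = -403*√I
D - r(600) = 153462 - (-403)*√600 = 153462 - (-403)*10*√6 = 153462 - (-4030)*√6 = 153462 + 4030*√6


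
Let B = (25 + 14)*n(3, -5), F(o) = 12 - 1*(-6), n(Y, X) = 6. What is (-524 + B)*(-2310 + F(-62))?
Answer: 664680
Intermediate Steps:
F(o) = 18 (F(o) = 12 + 6 = 18)
B = 234 (B = (25 + 14)*6 = 39*6 = 234)
(-524 + B)*(-2310 + F(-62)) = (-524 + 234)*(-2310 + 18) = -290*(-2292) = 664680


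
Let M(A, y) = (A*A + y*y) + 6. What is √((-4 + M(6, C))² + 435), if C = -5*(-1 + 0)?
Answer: 2*√1101 ≈ 66.363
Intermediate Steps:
C = 5 (C = -5*(-1) = 5)
M(A, y) = 6 + A² + y² (M(A, y) = (A² + y²) + 6 = 6 + A² + y²)
√((-4 + M(6, C))² + 435) = √((-4 + (6 + 6² + 5²))² + 435) = √((-4 + (6 + 36 + 25))² + 435) = √((-4 + 67)² + 435) = √(63² + 435) = √(3969 + 435) = √4404 = 2*√1101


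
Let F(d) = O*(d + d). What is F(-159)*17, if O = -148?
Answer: 800088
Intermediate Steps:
F(d) = -296*d (F(d) = -148*(d + d) = -296*d)
F(-159)*17 = -296*(-159)*17 = 47064*17 = 800088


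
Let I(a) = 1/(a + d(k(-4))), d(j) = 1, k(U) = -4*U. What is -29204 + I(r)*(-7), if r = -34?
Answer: -963725/33 ≈ -29204.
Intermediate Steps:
I(a) = 1/(1 + a) (I(a) = 1/(a + 1) = 1/(1 + a))
-29204 + I(r)*(-7) = -29204 - 7/(1 - 34) = -29204 - 7/(-33) = -29204 - 1/33*(-7) = -29204 + 7/33 = -963725/33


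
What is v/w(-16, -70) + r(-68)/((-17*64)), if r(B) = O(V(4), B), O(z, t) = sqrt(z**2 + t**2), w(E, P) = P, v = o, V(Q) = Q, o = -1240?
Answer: 124/7 - sqrt(290)/272 ≈ 17.652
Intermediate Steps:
v = -1240
O(z, t) = sqrt(t**2 + z**2)
r(B) = sqrt(16 + B**2) (r(B) = sqrt(B**2 + 4**2) = sqrt(B**2 + 16) = sqrt(16 + B**2))
v/w(-16, -70) + r(-68)/((-17*64)) = -1240/(-70) + sqrt(16 + (-68)**2)/((-17*64)) = -1240*(-1/70) + sqrt(16 + 4624)/(-1088) = 124/7 + sqrt(4640)*(-1/1088) = 124/7 + (4*sqrt(290))*(-1/1088) = 124/7 - sqrt(290)/272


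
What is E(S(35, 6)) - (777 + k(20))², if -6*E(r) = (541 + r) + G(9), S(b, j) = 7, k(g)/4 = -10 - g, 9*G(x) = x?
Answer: -863481/2 ≈ -4.3174e+5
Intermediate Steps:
G(x) = x/9
k(g) = -40 - 4*g (k(g) = 4*(-10 - g) = -40 - 4*g)
E(r) = -271/3 - r/6 (E(r) = -((541 + r) + (⅑)*9)/6 = -((541 + r) + 1)/6 = -(542 + r)/6 = -271/3 - r/6)
E(S(35, 6)) - (777 + k(20))² = (-271/3 - ⅙*7) - (777 + (-40 - 4*20))² = (-271/3 - 7/6) - (777 + (-40 - 80))² = -183/2 - (777 - 120)² = -183/2 - 1*657² = -183/2 - 1*431649 = -183/2 - 431649 = -863481/2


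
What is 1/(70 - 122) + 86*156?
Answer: 697631/52 ≈ 13416.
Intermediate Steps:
1/(70 - 122) + 86*156 = 1/(-52) + 13416 = -1/52 + 13416 = 697631/52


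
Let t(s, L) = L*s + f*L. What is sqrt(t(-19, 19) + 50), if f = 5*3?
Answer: I*sqrt(26) ≈ 5.099*I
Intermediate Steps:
f = 15
t(s, L) = 15*L + L*s (t(s, L) = L*s + 15*L = 15*L + L*s)
sqrt(t(-19, 19) + 50) = sqrt(19*(15 - 19) + 50) = sqrt(19*(-4) + 50) = sqrt(-76 + 50) = sqrt(-26) = I*sqrt(26)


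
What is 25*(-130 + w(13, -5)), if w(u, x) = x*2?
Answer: -3500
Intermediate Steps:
w(u, x) = 2*x
25*(-130 + w(13, -5)) = 25*(-130 + 2*(-5)) = 25*(-130 - 10) = 25*(-140) = -3500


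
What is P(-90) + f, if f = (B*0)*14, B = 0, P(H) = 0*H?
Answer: 0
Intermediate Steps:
P(H) = 0
f = 0 (f = (0*0)*14 = 0*14 = 0)
P(-90) + f = 0 + 0 = 0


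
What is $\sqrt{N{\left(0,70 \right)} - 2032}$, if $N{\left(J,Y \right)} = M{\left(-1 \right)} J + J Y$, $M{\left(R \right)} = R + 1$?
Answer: $4 i \sqrt{127} \approx 45.078 i$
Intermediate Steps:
$M{\left(R \right)} = 1 + R$
$N{\left(J,Y \right)} = J Y$ ($N{\left(J,Y \right)} = \left(1 - 1\right) J + J Y = 0 J + J Y = 0 + J Y = J Y$)
$\sqrt{N{\left(0,70 \right)} - 2032} = \sqrt{0 \cdot 70 - 2032} = \sqrt{0 - 2032} = \sqrt{-2032} = 4 i \sqrt{127}$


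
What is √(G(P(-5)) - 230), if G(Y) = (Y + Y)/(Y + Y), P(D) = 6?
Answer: I*√229 ≈ 15.133*I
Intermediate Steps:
G(Y) = 1 (G(Y) = (2*Y)/((2*Y)) = (2*Y)*(1/(2*Y)) = 1)
√(G(P(-5)) - 230) = √(1 - 230) = √(-229) = I*√229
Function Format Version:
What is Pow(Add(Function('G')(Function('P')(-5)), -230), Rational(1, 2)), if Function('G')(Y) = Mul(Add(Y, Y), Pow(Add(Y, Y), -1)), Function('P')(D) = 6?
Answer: Mul(I, Pow(229, Rational(1, 2))) ≈ Mul(15.133, I)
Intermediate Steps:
Function('G')(Y) = 1 (Function('G')(Y) = Mul(Mul(2, Y), Pow(Mul(2, Y), -1)) = Mul(Mul(2, Y), Mul(Rational(1, 2), Pow(Y, -1))) = 1)
Pow(Add(Function('G')(Function('P')(-5)), -230), Rational(1, 2)) = Pow(Add(1, -230), Rational(1, 2)) = Pow(-229, Rational(1, 2)) = Mul(I, Pow(229, Rational(1, 2)))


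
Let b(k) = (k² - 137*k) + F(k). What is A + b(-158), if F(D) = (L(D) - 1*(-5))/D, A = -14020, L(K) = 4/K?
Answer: 406787987/12482 ≈ 32590.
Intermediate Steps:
F(D) = (5 + 4/D)/D (F(D) = (4/D - 1*(-5))/D = (4/D + 5)/D = (5 + 4/D)/D)
b(k) = k² - 137*k + (4 + 5*k)/k² (b(k) = (k² - 137*k) + (4 + 5*k)/k² = k² - 137*k + (4 + 5*k)/k²)
A + b(-158) = -14020 + (4 + 5*(-158) + (-158)³*(-137 - 158))/(-158)² = -14020 + (4 - 790 - 3944312*(-295))/24964 = -14020 + (4 - 790 + 1163572040)/24964 = -14020 + (1/24964)*1163571254 = -14020 + 581785627/12482 = 406787987/12482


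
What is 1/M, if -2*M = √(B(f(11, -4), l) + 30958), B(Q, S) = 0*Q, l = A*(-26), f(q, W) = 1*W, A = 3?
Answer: -√30958/15479 ≈ -0.011367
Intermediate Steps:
f(q, W) = W
l = -78 (l = 3*(-26) = -78)
B(Q, S) = 0
M = -√30958/2 (M = -√(0 + 30958)/2 = -√30958/2 ≈ -87.974)
1/M = 1/(-√30958/2) = -√30958/15479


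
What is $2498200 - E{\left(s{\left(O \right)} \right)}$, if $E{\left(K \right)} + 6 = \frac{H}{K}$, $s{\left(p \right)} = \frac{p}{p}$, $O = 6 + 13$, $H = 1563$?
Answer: $2496643$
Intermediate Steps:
$O = 19$
$s{\left(p \right)} = 1$
$E{\left(K \right)} = -6 + \frac{1563}{K}$
$2498200 - E{\left(s{\left(O \right)} \right)} = 2498200 - \left(-6 + \frac{1563}{1}\right) = 2498200 - \left(-6 + 1563 \cdot 1\right) = 2498200 - \left(-6 + 1563\right) = 2498200 - 1557 = 2496643$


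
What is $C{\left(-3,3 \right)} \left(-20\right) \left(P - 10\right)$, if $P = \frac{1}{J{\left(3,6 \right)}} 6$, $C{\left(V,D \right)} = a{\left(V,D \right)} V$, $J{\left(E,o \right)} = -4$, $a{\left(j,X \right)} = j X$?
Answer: $6210$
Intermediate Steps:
$a{\left(j,X \right)} = X j$
$C{\left(V,D \right)} = D V^{2}$ ($C{\left(V,D \right)} = D V V = D V^{2}$)
$P = - \frac{3}{2}$ ($P = \frac{1}{-4} \cdot 6 = \left(- \frac{1}{4}\right) 6 = - \frac{3}{2} \approx -1.5$)
$C{\left(-3,3 \right)} \left(-20\right) \left(P - 10\right) = 3 \left(-3\right)^{2} \left(-20\right) \left(- \frac{3}{2} - 10\right) = 3 \cdot 9 \left(-20\right) \left(- \frac{3}{2} - 10\right) = 27 \left(-20\right) \left(- \frac{23}{2}\right) = \left(-540\right) \left(- \frac{23}{2}\right) = 6210$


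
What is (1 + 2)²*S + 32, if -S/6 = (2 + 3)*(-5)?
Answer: 1382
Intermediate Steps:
S = 150 (S = -6*(2 + 3)*(-5) = -30*(-5) = -6*(-25) = 150)
(1 + 2)²*S + 32 = (1 + 2)²*150 + 32 = 3²*150 + 32 = 9*150 + 32 = 1350 + 32 = 1382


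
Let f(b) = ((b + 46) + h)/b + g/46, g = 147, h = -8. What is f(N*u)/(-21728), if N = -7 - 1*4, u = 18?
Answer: -18233/98949312 ≈ -0.00018427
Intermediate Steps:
N = -11 (N = -7 - 4 = -11)
f(b) = 147/46 + (38 + b)/b (f(b) = ((b + 46) - 8)/b + 147/46 = ((46 + b) - 8)/b + 147*(1/46) = (38 + b)/b + 147/46 = 147/46 + (38 + b)/b)
f(N*u)/(-21728) = (193/46 + 38/((-11*18)))/(-21728) = (193/46 + 38/(-198))*(-1/21728) = (193/46 + 38*(-1/198))*(-1/21728) = (193/46 - 19/99)*(-1/21728) = (18233/4554)*(-1/21728) = -18233/98949312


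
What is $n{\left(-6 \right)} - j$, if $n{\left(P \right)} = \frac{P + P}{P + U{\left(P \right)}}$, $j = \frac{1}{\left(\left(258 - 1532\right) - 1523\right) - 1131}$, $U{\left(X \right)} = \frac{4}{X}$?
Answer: $\frac{35357}{19640} \approx 1.8003$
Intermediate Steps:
$j = - \frac{1}{3928}$ ($j = \frac{1}{\left(-1274 - 1523\right) - 1131} = \frac{1}{-2797 - 1131} = \frac{1}{-3928} = - \frac{1}{3928} \approx -0.00025458$)
$n{\left(P \right)} = \frac{2 P}{P + \frac{4}{P}}$ ($n{\left(P \right)} = \frac{P + P}{P + \frac{4}{P}} = \frac{2 P}{P + \frac{4}{P}}$)
$n{\left(-6 \right)} - j = \frac{2 \left(-6\right)^{2}}{4 + \left(-6\right)^{2}} - - \frac{1}{3928} = 2 \cdot 36 \frac{1}{4 + 36} + \frac{1}{3928} = 2 \cdot 36 \cdot \frac{1}{40} + \frac{1}{3928} = \frac{9}{5} + \frac{1}{3928} = \frac{35357}{19640}$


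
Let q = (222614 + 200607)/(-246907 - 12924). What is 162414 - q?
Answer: 42200615255/259831 ≈ 1.6242e+5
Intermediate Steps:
q = -423221/259831 (q = 423221/(-259831) = 423221*(-1/259831) = -423221/259831 ≈ -1.6288)
162414 - q = 162414 - 1*(-423221/259831) = 162414 + 423221/259831 = 42200615255/259831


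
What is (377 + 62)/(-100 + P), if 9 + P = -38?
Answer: -439/147 ≈ -2.9864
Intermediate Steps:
P = -47 (P = -9 - 38 = -47)
(377 + 62)/(-100 + P) = (377 + 62)/(-100 - 47) = 439/(-147) = 439*(-1/147) = -439/147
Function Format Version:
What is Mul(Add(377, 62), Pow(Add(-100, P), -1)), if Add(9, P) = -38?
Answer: Rational(-439, 147) ≈ -2.9864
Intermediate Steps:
P = -47 (P = Add(-9, -38) = -47)
Mul(Add(377, 62), Pow(Add(-100, P), -1)) = Mul(Add(377, 62), Pow(Add(-100, -47), -1)) = Mul(439, Pow(-147, -1)) = Mul(439, Rational(-1, 147)) = Rational(-439, 147)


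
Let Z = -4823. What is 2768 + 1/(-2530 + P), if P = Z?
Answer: 20353103/7353 ≈ 2768.0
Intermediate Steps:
P = -4823
2768 + 1/(-2530 + P) = 2768 + 1/(-2530 - 4823) = 2768 + 1/(-7353) = 2768 - 1/7353 = 20353103/7353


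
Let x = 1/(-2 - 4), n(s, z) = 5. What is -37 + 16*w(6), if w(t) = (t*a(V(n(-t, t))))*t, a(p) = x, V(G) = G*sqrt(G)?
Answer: -133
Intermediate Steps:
V(G) = G**(3/2)
x = -1/6 (x = 1/(-6) = -1/6 ≈ -0.16667)
a(p) = -1/6
w(t) = -t**2/6 (w(t) = (t*(-1/6))*t = (-t/6)*t = -t**2/6)
-37 + 16*w(6) = -37 + 16*(-1/6*6**2) = -37 + 16*(-1/6*36) = -37 + 16*(-6) = -37 - 96 = -133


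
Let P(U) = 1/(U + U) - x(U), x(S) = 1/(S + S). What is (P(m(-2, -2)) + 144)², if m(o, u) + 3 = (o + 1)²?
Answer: 20736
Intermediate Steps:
m(o, u) = -3 + (1 + o)² (m(o, u) = -3 + (o + 1)² = -3 + (1 + o)²)
x(S) = 1/(2*S)
P(U) = 0 (P(U) = 1/(U + U) - 1/(2*U) = 1/(2*U) - 1/(2*U) = 0)
(P(m(-2, -2)) + 144)² = (0 + 144)² = 144² = 20736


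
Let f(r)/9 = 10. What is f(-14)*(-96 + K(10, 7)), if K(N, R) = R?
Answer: -8010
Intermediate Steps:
f(r) = 90 (f(r) = 9*10 = 90)
f(-14)*(-96 + K(10, 7)) = 90*(-96 + 7) = 90*(-89) = -8010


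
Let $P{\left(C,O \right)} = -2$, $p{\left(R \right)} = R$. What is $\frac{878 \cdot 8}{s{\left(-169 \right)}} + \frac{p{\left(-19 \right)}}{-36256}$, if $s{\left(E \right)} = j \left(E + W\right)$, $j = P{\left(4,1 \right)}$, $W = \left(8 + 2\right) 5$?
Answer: $\frac{127333333}{4314464} \approx 29.513$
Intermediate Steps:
$W = 50$ ($W = 10 \cdot 5 = 50$)
$j = -2$
$s{\left(E \right)} = -100 - 2 E$ ($s{\left(E \right)} = - 2 \left(E + 50\right) = - 2 \left(50 + E\right) = -100 - 2 E$)
$\frac{878 \cdot 8}{s{\left(-169 \right)}} + \frac{p{\left(-19 \right)}}{-36256} = \frac{878 \cdot 8}{-100 - -338} - \frac{19}{-36256} = \frac{7024}{-100 + 338} - - \frac{19}{36256} = \frac{7024}{238} + \frac{19}{36256} = 7024 \cdot \frac{1}{238} + \frac{19}{36256} = \frac{3512}{119} + \frac{19}{36256} = \frac{127333333}{4314464}$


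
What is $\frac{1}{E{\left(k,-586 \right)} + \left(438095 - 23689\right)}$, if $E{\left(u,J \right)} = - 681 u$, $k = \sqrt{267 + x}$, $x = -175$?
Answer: $\frac{207203}{85844833412} + \frac{681 \sqrt{23}}{85844833412} \approx 2.4517 \cdot 10^{-6}$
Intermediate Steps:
$k = 2 \sqrt{23}$ ($k = \sqrt{267 - 175} = \sqrt{92} = 2 \sqrt{23} \approx 9.5917$)
$\frac{1}{E{\left(k,-586 \right)} + \left(438095 - 23689\right)} = \frac{1}{- 681 \cdot 2 \sqrt{23} + \left(438095 - 23689\right)} = \frac{1}{- 1362 \sqrt{23} + \left(438095 - 23689\right)} = \frac{1}{- 1362 \sqrt{23} + 414406} = \frac{1}{414406 - 1362 \sqrt{23}}$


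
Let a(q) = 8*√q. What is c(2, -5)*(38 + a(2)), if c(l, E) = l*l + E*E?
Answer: 1102 + 232*√2 ≈ 1430.1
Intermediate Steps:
c(l, E) = E² + l² (c(l, E) = l² + E² = E² + l²)
c(2, -5)*(38 + a(2)) = ((-5)² + 2²)*(38 + 8*√2) = (25 + 4)*(38 + 8*√2) = 29*(38 + 8*√2) = 1102 + 232*√2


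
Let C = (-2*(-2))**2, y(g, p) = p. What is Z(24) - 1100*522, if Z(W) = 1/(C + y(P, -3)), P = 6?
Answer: -7464599/13 ≈ -5.7420e+5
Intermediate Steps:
C = 16 (C = 4**2 = 16)
Z(W) = 1/13 (Z(W) = 1/(16 - 3) = 1/13)
Z(24) - 1100*522 = 1/13 - 1100*522 = 1/13 - 574200 = -7464599/13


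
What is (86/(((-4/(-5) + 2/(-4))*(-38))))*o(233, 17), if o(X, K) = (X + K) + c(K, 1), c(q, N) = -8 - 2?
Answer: -34400/19 ≈ -1810.5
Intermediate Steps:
c(q, N) = -10
o(X, K) = -10 + K + X (o(X, K) = (X + K) - 10 = (K + X) - 10 = -10 + K + X)
(86/(((-4/(-5) + 2/(-4))*(-38))))*o(233, 17) = (86/(((-4/(-5) + 2/(-4))*(-38))))*(-10 + 17 + 233) = (86/(((-4*(-⅕) + 2*(-¼))*(-38))))*240 = (86/(((⅘ - ½)*(-38))))*240 = (86/(((3/10)*(-38))))*240 = (86/(-57/5))*240 = (86*(-5/57))*240 = -430/57*240 = -34400/19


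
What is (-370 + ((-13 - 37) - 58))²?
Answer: 228484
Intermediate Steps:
(-370 + ((-13 - 37) - 58))² = (-370 + (-50 - 58))² = (-370 - 108)² = (-478)² = 228484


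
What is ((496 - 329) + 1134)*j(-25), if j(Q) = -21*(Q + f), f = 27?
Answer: -54642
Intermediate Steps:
j(Q) = -567 - 21*Q (j(Q) = -21*(Q + 27) = -21*(27 + Q) = -567 - 21*Q)
((496 - 329) + 1134)*j(-25) = ((496 - 329) + 1134)*(-567 - 21*(-25)) = (167 + 1134)*(-567 + 525) = 1301*(-42) = -54642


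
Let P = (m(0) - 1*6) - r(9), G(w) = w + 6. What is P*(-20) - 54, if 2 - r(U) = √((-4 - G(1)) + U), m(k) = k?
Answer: 106 - 20*I*√2 ≈ 106.0 - 28.284*I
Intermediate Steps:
G(w) = 6 + w
r(U) = 2 - √(-11 + U) (r(U) = 2 - √((-4 - (6 + 1)) + U) = 2 - √((-4 - 1*7) + U) = 2 - √((-4 - 7) + U) = 2 - √(-11 + U))
P = -8 + I*√2 (P = (0 - 1*6) - (2 - √(-11 + 9)) = (0 - 6) - (2 - √(-2)) = -6 - (2 - I*√2) = -6 + (-2 + I*√2) = -8 + I*√2 ≈ -8.0 + 1.4142*I)
P*(-20) - 54 = (-8 + I*√2)*(-20) - 54 = (160 - 20*I*√2) - 54 = 106 - 20*I*√2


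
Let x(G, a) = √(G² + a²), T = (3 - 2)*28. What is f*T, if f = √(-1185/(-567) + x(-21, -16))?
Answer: 4*√(8295 + 3969*√697)/9 ≈ 149.45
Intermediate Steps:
T = 28 (T = 1*28 = 28)
f = √(395/189 + √697) (f = √(-1185/(-567) + √((-21)² + (-16)²)) = √(-1185*(-1/567) + √(441 + 256)) = √(395/189 + √697) ≈ 5.3377)
f*T = (√(8295 + 3969*√697)/63)*28 = 4*√(8295 + 3969*√697)/9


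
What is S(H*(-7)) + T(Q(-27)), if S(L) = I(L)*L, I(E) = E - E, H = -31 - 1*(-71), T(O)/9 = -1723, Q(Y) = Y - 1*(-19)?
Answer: -15507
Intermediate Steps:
Q(Y) = 19 + Y (Q(Y) = Y + 19 = 19 + Y)
T(O) = -15507 (T(O) = 9*(-1723) = -15507)
H = 40 (H = -31 + 71 = 40)
I(E) = 0
S(L) = 0 (S(L) = 0*L = 0)
S(H*(-7)) + T(Q(-27)) = 0 - 15507 = -15507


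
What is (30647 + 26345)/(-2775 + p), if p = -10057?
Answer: -1781/401 ≈ -4.4414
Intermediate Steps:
(30647 + 26345)/(-2775 + p) = (30647 + 26345)/(-2775 - 10057) = 56992/(-12832) = 56992*(-1/12832) = -1781/401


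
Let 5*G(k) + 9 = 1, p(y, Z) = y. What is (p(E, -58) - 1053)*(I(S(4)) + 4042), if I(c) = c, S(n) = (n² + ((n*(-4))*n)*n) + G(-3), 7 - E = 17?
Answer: -20199126/5 ≈ -4.0398e+6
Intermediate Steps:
E = -10 (E = 7 - 1*17 = 7 - 17 = -10)
G(k) = -8/5 (G(k) = -9/5 + (⅕)*1 = -9/5 + ⅕ = -8/5)
S(n) = -8/5 + n² - 4*n³ (S(n) = (n² + ((n*(-4))*n)*n) - 8/5 = (n² + ((-4*n)*n)*n) - 8/5 = (n² + (-4*n²)*n) - 8/5 = (n² - 4*n³) - 8/5 = -8/5 + n² - 4*n³)
(p(E, -58) - 1053)*(I(S(4)) + 4042) = (-10 - 1053)*((-8/5 + 4² - 4*4³) + 4042) = -1063*((-8/5 + 16 - 4*64) + 4042) = -1063*((-8/5 + 16 - 256) + 4042) = -1063*(-1208/5 + 4042) = -1063*19002/5 = -20199126/5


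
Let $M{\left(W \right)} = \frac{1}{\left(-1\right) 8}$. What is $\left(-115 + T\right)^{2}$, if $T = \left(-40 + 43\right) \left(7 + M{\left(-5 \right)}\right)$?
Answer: $\frac{570025}{64} \approx 8906.6$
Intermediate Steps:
$M{\left(W \right)} = - \frac{1}{8}$ ($M{\left(W \right)} = \frac{1}{-8} = - \frac{1}{8}$)
$T = \frac{165}{8}$ ($T = \left(-40 + 43\right) \left(7 - \frac{1}{8}\right) = 3 \cdot \frac{55}{8} = \frac{165}{8} \approx 20.625$)
$\left(-115 + T\right)^{2} = \left(-115 + \frac{165}{8}\right)^{2} = \left(- \frac{755}{8}\right)^{2} = \frac{570025}{64}$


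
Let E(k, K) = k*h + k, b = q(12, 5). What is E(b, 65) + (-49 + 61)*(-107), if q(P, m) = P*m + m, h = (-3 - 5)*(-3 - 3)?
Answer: 1901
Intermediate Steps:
h = 48 (h = -8*(-6) = 48)
q(P, m) = m + P*m
b = 65 (b = 5*(1 + 12) = 5*13 = 65)
E(k, K) = 49*k (E(k, K) = k*48 + k = 48*k + k = 49*k)
E(b, 65) + (-49 + 61)*(-107) = 49*65 + (-49 + 61)*(-107) = 3185 + 12*(-107) = 3185 - 1284 = 1901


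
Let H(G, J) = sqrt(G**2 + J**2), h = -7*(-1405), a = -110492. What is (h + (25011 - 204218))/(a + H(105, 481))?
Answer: 9357125512/6104119839 + 84686*sqrt(242386)/6104119839 ≈ 1.5397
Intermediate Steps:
h = 9835
(h + (25011 - 204218))/(a + H(105, 481)) = (9835 + (25011 - 204218))/(-110492 + sqrt(105**2 + 481**2)) = (9835 - 179207)/(-110492 + sqrt(11025 + 231361)) = -169372/(-110492 + sqrt(242386))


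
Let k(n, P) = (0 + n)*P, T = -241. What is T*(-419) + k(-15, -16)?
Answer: 101219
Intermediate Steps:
k(n, P) = P*n (k(n, P) = n*P = P*n)
T*(-419) + k(-15, -16) = -241*(-419) - 16*(-15) = 100979 + 240 = 101219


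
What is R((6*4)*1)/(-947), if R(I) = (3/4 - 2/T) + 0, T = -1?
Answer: -11/3788 ≈ -0.0029039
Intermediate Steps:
R(I) = 11/4 (R(I) = (3/4 - 2/(-1)) + 0 = (3*(1/4) - 2*(-1)) + 0 = (3/4 + 2) + 0 = 11/4 + 0 = 11/4)
R((6*4)*1)/(-947) = (11/4)/(-947) = (11/4)*(-1/947) = -11/3788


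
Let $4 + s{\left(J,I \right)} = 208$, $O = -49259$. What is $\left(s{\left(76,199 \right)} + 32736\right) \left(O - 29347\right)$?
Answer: $-2589281640$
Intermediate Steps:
$s{\left(J,I \right)} = 204$ ($s{\left(J,I \right)} = -4 + 208 = 204$)
$\left(s{\left(76,199 \right)} + 32736\right) \left(O - 29347\right) = \left(204 + 32736\right) \left(-49259 - 29347\right) = 32940 \left(-78606\right) = -2589281640$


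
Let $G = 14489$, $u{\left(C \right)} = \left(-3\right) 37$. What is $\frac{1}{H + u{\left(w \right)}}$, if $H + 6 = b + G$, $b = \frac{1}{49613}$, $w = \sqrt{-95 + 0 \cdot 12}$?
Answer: $\frac{49613}{713038037} \approx 6.958 \cdot 10^{-5}$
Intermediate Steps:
$w = i \sqrt{95}$ ($w = \sqrt{-95 + 0} = \sqrt{-95} = i \sqrt{95} \approx 9.7468 i$)
$u{\left(C \right)} = -111$
$b = \frac{1}{49613} \approx 2.0156 \cdot 10^{-5}$
$H = \frac{718545080}{49613}$ ($H = -6 + \left(\frac{1}{49613} + 14489\right) = -6 + \frac{718842758}{49613} = \frac{718545080}{49613} \approx 14483.0$)
$\frac{1}{H + u{\left(w \right)}} = \frac{1}{\frac{718545080}{49613} - 111} = \frac{1}{\frac{713038037}{49613}} = \frac{49613}{713038037}$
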